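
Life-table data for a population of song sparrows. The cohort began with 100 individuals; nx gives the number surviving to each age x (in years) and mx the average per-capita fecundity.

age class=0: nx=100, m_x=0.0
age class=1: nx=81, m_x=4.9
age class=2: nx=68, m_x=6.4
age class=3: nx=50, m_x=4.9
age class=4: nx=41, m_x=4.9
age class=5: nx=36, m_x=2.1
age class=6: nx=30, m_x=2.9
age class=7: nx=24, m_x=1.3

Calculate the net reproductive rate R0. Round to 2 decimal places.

14.72

lx = nx/n0 = nx/100: 1, 0.81, 0.68, 0.5, 0.41, 0.36, 0.3, 0.24
lx·mx by age: 0, 3.969, 4.352, 2.45, 2.009, 0.756, 0.87, 0.312
R0 = Σ lx·mx = 14.718 → 14.72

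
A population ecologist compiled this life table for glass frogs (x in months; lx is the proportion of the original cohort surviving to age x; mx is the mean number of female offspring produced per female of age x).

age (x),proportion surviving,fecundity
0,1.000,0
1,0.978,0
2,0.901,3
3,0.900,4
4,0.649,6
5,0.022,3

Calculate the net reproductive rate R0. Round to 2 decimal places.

10.26

lx·mx by age: 0, 0, 2.703, 3.6, 3.894, 0.066
R0 = Σ lx·mx = 10.263 → 10.26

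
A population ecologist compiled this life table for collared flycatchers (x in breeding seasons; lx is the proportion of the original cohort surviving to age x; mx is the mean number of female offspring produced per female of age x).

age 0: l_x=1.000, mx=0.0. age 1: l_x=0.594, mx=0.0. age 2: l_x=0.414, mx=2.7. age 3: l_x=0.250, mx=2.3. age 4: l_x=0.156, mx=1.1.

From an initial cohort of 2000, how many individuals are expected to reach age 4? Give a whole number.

312

Expected survivors = N0 · l_4 = 2000 × 0.156 = 312 → 312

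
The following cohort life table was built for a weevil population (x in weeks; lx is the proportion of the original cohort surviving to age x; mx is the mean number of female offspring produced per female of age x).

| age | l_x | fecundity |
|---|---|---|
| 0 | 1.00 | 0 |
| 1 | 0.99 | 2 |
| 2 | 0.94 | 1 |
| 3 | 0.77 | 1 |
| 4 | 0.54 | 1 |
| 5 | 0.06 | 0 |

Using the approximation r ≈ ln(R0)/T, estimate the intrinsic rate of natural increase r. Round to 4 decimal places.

R0 = Σ lx·mx = 0 + 1.98 + 0.94 + 0.77 + 0.54 + 0 = 4.23
Σ x·lx·mx = 8.33; T = 8.33/4.23 = 1.96927…
r ≈ ln(R0)/T = ln(4.23)/1.96927… = 0.732355… → 0.7324

0.7324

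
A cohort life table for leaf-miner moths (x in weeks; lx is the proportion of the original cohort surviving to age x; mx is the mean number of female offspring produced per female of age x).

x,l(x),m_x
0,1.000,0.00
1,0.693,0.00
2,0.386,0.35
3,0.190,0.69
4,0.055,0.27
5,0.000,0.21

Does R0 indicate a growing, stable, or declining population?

R0 = Σ lx·mx = 0 + 0 + 0.1351 + 0.1311 + 0.01485 + 0 = 0.28105
R0 < 1, so the population is declining.

declining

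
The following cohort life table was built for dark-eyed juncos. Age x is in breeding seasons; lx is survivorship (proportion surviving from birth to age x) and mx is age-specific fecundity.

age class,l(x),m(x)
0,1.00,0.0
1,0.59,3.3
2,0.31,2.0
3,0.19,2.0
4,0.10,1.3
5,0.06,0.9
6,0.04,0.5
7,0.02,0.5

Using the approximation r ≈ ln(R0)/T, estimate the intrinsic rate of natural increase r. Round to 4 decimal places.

R0 = Σ lx·mx = 0 + 1.947 + 0.62 + 0.38 + 0.13 + 0.054 + 0.02 + 0.01 = 3.161
Σ x·lx·mx = 5.307; T = 5.307/3.161 = 1.6789…
r ≈ ln(R0)/T = ln(3.161)/1.6789… = 0.685502… → 0.6855

0.6855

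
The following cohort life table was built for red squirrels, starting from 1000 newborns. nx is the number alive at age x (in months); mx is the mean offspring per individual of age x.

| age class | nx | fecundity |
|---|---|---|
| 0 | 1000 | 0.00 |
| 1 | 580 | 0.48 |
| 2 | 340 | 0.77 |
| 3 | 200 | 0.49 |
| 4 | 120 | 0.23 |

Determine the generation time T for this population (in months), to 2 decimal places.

lx = nx/n0 = nx/1000: 1, 0.58, 0.34, 0.2, 0.12
lx·mx: 0, 0.2784, 0.2618, 0.098, 0.0276 → R0 = 0.6658
x·lx·mx: 0, 0.2784, 0.5236, 0.294, 0.1104 → Σ = 1.2064
T = 1.2064 / 0.6658 = 1.811956… → 1.81

1.81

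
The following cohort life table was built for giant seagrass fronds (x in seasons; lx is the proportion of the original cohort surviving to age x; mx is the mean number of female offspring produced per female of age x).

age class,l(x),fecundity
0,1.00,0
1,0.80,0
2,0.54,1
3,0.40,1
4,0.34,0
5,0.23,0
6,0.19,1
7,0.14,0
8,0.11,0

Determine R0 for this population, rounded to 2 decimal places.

1.13

lx·mx by age: 0, 0, 0.54, 0.4, 0, 0, 0.19, 0, 0
R0 = Σ lx·mx = 1.13 → 1.13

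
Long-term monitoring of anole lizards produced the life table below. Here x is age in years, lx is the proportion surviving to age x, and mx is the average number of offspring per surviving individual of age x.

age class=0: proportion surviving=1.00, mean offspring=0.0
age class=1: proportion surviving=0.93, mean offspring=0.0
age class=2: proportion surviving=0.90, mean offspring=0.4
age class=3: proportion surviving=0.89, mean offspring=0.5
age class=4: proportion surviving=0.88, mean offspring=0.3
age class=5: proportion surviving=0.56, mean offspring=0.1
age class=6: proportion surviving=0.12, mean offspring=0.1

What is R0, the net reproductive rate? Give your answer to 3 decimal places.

lx·mx by age: 0, 0, 0.36, 0.445, 0.264, 0.056, 0.012
R0 = Σ lx·mx = 1.137 → 1.137

1.137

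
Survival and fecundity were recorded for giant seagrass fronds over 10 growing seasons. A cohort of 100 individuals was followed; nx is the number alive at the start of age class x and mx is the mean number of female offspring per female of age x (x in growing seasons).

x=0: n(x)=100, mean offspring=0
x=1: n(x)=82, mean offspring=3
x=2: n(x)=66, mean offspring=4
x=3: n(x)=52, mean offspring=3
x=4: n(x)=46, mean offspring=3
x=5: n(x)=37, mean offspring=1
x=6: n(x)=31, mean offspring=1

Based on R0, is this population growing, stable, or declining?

growing

lx = nx/n0 = nx/100: 1, 0.82, 0.66, 0.52, 0.46, 0.37, 0.31
R0 = Σ lx·mx = 0 + 2.46 + 2.64 + 1.56 + 1.38 + 0.37 + 0.31 = 8.72
R0 > 1, so the population is growing.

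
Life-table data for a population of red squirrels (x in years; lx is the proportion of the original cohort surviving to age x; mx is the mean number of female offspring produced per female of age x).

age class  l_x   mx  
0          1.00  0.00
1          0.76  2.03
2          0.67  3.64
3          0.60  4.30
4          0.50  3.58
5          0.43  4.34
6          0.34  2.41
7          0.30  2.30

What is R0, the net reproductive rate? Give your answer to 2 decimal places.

lx·mx by age: 0, 1.5428, 2.4388, 2.58, 1.79, 1.8662, 0.8194, 0.69
R0 = Σ lx·mx = 11.7272 → 11.73

11.73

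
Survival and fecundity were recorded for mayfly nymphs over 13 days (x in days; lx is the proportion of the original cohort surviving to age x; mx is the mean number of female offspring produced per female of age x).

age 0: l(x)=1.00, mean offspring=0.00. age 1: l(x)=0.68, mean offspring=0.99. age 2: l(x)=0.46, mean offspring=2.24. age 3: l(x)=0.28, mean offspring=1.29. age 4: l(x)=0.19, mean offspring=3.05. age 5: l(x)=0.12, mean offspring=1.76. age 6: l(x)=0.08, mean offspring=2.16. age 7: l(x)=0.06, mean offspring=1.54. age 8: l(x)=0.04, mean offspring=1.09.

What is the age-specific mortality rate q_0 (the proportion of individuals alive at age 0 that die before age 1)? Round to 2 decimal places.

q_0 = (l_0 − l_1) / l_0 = (1 − 0.68) / 1
     = 0.32 / 1 = 0.32 → 0.32

0.32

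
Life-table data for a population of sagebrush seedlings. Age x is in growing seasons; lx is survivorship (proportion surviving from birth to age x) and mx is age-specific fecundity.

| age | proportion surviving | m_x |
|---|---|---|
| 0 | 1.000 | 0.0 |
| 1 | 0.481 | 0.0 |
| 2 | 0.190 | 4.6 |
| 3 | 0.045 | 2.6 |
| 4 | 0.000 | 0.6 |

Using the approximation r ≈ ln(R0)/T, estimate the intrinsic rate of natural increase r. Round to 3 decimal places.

-0.004

R0 = Σ lx·mx = 0 + 0 + 0.874 + 0.117 + 0 = 0.991
Σ x·lx·mx = 2.099; T = 2.099/0.991 = 2.11806…
r ≈ ln(R0)/T = ln(0.991)/2.11806… = -0.00427… → -0.004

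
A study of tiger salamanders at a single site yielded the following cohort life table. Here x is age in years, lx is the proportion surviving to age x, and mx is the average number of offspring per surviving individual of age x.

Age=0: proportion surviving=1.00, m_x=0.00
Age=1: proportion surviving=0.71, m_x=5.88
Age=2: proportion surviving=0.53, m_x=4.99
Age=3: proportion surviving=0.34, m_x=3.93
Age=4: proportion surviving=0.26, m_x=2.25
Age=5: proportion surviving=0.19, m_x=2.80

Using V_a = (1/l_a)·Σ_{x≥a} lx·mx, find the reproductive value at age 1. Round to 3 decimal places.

lx·mx for x ≥ 1: 4.1748, 2.6447, 1.3362, 0.585, 0.532 → sum = 9.2727
V_1 = 9.2727 / l_1 = 9.2727 / 0.71 = 13.060141… → 13.060

13.060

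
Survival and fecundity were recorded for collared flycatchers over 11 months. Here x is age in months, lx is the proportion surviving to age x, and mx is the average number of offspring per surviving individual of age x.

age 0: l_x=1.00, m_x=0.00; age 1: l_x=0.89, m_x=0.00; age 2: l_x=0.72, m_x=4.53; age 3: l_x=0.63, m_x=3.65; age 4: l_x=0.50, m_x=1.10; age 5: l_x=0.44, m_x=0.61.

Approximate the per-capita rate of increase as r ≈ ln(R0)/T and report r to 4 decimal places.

0.6969

R0 = Σ lx·mx = 0 + 0 + 3.2616 + 2.2995 + 0.55 + 0.2684 = 6.3795
Σ x·lx·mx = 16.9637; T = 16.9637/6.3795 = 2.6591…
r ≈ ln(R0)/T = ln(6.3795)/2.6591… = 0.696887… → 0.6969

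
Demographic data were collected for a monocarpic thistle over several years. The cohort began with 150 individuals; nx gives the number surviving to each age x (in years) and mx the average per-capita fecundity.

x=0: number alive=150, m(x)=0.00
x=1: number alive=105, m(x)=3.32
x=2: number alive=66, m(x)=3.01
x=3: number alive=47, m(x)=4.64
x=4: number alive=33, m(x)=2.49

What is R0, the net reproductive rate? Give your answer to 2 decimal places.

5.65

lx = nx/n0 = nx/150: 1, 0.7, 0.44, 0.31333…, 0.22
lx·mx by age: 0, 2.324, 1.3244, 1.453867…, 0.5478
R0 = Σ lx·mx = 5.650067… → 5.65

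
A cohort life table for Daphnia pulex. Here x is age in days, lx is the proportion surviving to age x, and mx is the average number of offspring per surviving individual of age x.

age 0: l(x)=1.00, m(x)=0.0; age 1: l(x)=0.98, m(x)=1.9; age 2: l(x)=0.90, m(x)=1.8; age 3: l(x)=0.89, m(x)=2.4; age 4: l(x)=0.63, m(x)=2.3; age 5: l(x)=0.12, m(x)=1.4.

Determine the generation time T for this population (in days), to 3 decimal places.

lx·mx: 0, 1.862, 1.62, 2.136, 1.449, 0.168 → R0 = 7.235
x·lx·mx: 0, 1.862, 3.24, 6.408, 5.796, 0.84 → Σ = 18.146
T = 18.146 / 7.235 = 2.508086… → 2.508

2.508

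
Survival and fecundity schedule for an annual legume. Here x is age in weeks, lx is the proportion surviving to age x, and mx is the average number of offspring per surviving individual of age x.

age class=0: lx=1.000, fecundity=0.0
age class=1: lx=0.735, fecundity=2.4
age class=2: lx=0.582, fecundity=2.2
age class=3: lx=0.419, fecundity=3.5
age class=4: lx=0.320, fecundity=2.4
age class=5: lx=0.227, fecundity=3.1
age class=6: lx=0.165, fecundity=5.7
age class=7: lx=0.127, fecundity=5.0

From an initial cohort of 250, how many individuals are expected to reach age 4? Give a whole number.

80

Expected survivors = N0 · l_4 = 250 × 0.320 = 80 → 80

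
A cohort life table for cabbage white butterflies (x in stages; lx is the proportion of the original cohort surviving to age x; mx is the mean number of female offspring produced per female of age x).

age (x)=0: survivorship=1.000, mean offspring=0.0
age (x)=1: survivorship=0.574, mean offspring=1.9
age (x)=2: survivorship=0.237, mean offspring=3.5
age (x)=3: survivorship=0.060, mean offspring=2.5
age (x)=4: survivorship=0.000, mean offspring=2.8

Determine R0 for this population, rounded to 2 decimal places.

2.07

lx·mx by age: 0, 1.0906, 0.8295, 0.15, 0
R0 = Σ lx·mx = 2.0701 → 2.07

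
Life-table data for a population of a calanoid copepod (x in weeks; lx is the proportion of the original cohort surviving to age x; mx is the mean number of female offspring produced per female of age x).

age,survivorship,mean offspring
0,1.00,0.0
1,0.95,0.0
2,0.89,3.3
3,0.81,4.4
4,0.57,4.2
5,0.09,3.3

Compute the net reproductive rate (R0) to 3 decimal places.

9.192

lx·mx by age: 0, 0, 2.937, 3.564, 2.394, 0.297
R0 = Σ lx·mx = 9.192 → 9.192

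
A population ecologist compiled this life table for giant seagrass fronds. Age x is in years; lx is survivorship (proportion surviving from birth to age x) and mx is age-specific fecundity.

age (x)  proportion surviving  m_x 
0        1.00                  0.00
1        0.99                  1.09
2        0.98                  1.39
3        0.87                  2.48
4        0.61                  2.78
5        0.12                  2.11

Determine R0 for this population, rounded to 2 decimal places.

6.55

lx·mx by age: 0, 1.0791, 1.3622, 2.1576, 1.6958, 0.2532
R0 = Σ lx·mx = 6.5479 → 6.55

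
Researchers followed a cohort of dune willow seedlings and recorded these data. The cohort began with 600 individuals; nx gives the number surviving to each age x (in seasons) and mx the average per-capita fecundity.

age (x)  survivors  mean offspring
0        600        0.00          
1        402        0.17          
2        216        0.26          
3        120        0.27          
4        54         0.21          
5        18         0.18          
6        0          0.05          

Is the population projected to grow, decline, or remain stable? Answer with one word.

lx = nx/n0 = nx/600: 1, 0.67, 0.36, 0.2, 0.09, 0.03, 0
R0 = Σ lx·mx = 0 + 0.1139 + 0.0936 + 0.054 + 0.0189 + 0.0054 + 0 = 0.2858
R0 < 1, so the population is declining.

declining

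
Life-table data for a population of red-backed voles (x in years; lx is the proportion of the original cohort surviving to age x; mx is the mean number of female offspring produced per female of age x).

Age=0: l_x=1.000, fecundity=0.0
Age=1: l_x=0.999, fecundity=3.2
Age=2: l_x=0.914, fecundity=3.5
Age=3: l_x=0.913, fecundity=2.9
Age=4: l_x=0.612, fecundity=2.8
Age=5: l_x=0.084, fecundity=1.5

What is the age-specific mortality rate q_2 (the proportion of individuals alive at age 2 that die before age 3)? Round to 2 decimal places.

0.00

q_2 = (l_2 − l_3) / l_2 = (0.914 − 0.913) / 0.914
     = 0.001 / 0.914 = 0.001094… → 0.00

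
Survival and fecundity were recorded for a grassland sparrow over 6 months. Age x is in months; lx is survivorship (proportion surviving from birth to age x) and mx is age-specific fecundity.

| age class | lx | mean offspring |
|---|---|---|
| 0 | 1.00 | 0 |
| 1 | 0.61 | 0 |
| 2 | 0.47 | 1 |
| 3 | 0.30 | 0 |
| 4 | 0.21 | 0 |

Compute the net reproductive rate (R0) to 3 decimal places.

lx·mx by age: 0, 0, 0.47, 0, 0
R0 = Σ lx·mx = 0.47 → 0.470

0.470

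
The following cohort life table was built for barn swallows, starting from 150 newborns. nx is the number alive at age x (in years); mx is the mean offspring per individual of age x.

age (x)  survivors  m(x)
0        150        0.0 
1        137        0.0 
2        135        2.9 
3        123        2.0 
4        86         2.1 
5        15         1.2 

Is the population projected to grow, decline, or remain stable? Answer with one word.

growing

lx = nx/n0 = nx/150: 1, 0.91333…, 0.9, 0.82, 0.57333…, 0.1
R0 = Σ lx·mx = 0 + 0 + 2.61 + 1.64 + 1.204… + 0.12 = 5.574…
R0 > 1, so the population is growing.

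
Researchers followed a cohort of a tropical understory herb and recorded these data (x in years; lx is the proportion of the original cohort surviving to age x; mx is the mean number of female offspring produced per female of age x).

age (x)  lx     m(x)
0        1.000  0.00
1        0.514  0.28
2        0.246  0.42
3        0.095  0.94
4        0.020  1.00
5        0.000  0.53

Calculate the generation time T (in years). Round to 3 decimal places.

lx·mx: 0, 0.14392, 0.10332, 0.0893, 0.02, 0 → R0 = 0.35654
x·lx·mx: 0, 0.14392, 0.20664, 0.2679, 0.08, 0 → Σ = 0.69846
T = 0.69846 / 0.35654 = 1.958995… → 1.959

1.959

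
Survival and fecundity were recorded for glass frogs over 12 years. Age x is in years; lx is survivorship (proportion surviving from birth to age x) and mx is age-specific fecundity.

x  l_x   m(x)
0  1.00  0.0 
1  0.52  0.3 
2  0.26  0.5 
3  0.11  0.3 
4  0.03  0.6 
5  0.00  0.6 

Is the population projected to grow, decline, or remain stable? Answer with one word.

declining

R0 = Σ lx·mx = 0 + 0.156 + 0.13 + 0.033 + 0.018 + 0 = 0.337
R0 < 1, so the population is declining.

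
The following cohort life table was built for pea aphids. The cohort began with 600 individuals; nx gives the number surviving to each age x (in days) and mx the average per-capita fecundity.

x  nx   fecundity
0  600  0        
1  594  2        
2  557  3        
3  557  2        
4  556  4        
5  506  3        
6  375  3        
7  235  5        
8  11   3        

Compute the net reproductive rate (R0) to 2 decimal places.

16.75

lx = nx/n0 = nx/600: 1, 0.99, 0.92833…, 0.92833…, 0.92667…, 0.84333…, 0.625, 0.39167…, 0.01833…
lx·mx by age: 0, 1.98, 2.785…, 1.856667…, 3.706667…, 2.53…, 1.875, 1.958333…, 0.055…
R0 = Σ lx·mx = 16.746667… → 16.75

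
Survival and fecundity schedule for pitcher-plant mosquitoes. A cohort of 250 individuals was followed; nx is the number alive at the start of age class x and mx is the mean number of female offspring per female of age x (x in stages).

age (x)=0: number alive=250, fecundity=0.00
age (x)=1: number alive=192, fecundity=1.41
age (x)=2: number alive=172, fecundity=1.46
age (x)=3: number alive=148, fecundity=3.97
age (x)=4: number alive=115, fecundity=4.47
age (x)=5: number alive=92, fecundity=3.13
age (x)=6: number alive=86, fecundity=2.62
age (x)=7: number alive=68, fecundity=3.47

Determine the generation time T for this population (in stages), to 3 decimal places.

3.808

lx = nx/n0 = nx/250: 1, 0.768, 0.688, 0.592, 0.46, 0.368, 0.344, 0.272
lx·mx: 0, 1.08288, 1.00448, 2.35024, 2.0562, 1.15184, 0.90128, 0.94384 → R0 = 9.49076
x·lx·mx: 0, 1.08288, 2.00896, 7.05072, 8.2248, 5.7592, 5.40768, 6.60688 → Σ = 36.14112
T = 36.14112 / 9.49076 = 3.808032… → 3.808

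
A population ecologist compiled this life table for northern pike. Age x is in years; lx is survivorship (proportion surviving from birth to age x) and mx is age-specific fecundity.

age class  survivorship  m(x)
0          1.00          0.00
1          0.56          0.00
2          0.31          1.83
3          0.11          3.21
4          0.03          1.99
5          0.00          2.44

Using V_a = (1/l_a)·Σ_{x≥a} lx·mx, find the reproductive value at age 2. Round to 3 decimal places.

lx·mx for x ≥ 2: 0.5673, 0.3531, 0.0597, 0 → sum = 0.9801
V_2 = 0.9801 / l_2 = 0.9801 / 0.31 = 3.161613… → 3.162

3.162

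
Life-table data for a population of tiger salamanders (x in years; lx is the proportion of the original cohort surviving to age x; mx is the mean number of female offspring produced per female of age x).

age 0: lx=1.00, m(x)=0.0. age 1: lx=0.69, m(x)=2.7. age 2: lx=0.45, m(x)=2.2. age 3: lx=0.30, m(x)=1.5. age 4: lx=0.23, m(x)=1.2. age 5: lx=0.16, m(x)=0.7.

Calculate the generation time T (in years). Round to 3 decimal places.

lx·mx: 0, 1.863, 0.99, 0.45, 0.276, 0.112 → R0 = 3.691
x·lx·mx: 0, 1.863, 1.98, 1.35, 1.104, 0.56 → Σ = 6.857
T = 6.857 / 3.691 = 1.857762… → 1.858

1.858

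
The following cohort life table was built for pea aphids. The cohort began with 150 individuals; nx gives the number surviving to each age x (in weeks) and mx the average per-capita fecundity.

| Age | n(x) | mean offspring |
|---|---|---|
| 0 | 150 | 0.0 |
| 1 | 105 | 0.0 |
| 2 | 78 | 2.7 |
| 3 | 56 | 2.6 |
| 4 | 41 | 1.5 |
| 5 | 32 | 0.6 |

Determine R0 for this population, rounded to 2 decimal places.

lx = nx/n0 = nx/150: 1, 0.7, 0.52, 0.37333…, 0.27333…, 0.21333…
lx·mx by age: 0, 0, 1.404, 0.970667…, 0.41…, 0.128…
R0 = Σ lx·mx = 2.912667… → 2.91

2.91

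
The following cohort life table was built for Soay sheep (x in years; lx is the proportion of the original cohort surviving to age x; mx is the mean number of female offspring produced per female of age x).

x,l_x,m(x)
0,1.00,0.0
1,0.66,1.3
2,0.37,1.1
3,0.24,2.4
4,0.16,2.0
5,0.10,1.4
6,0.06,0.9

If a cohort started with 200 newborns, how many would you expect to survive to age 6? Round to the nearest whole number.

12

Expected survivors = N0 · l_6 = 200 × 0.06 = 12 → 12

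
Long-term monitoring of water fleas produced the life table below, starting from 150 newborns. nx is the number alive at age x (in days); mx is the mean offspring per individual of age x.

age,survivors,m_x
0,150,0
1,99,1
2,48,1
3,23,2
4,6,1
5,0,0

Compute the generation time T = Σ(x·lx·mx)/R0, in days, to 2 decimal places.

1.79

lx = nx/n0 = nx/150: 1, 0.66, 0.32, 0.15333…, 0.04, 0
lx·mx: 0, 0.66, 0.32, 0.306667…, 0.04, 0 → R0 = 1.326667…
x·lx·mx: 0, 0.66, 0.64, 0.92…, 0.16, 0 → Σ = 2.38…
T = 2.38… / 1.326667… = 1.79397… → 1.79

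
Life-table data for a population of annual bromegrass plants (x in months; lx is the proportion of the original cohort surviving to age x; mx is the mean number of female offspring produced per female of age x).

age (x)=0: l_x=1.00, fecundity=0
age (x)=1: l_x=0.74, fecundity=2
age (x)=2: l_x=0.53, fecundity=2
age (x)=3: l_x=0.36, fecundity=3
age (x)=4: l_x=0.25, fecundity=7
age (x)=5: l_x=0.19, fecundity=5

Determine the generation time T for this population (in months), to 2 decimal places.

2.94

lx·mx: 0, 1.48, 1.06, 1.08, 1.75, 0.95 → R0 = 6.32
x·lx·mx: 0, 1.48, 2.12, 3.24, 7, 4.75 → Σ = 18.59
T = 18.59 / 6.32 = 2.941456… → 2.94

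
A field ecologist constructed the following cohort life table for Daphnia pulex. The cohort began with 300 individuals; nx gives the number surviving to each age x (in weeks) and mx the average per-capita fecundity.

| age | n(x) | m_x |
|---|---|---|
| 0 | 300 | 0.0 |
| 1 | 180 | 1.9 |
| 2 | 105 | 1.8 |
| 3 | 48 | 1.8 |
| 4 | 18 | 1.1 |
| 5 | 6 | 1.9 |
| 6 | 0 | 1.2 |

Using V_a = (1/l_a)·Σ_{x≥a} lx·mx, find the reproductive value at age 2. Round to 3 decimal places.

lx = nx/n0 = nx/300: 1, 0.6, 0.35, 0.16, 0.06, 0.02, 0
lx·mx for x ≥ 2: 0.63, 0.288, 0.066, 0.038, 0 → sum = 1.022
V_2 = 1.022 / l_2 = 1.022 / 0.35 = 2.92 → 2.920

2.920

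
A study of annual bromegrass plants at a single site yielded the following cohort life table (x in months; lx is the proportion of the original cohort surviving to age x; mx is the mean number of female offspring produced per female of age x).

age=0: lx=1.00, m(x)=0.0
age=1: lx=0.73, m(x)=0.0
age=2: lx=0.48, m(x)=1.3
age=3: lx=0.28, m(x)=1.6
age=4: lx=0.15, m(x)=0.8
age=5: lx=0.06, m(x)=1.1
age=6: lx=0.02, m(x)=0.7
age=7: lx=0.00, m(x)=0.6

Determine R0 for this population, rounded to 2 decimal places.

lx·mx by age: 0, 0, 0.624, 0.448, 0.12, 0.066, 0.014, 0
R0 = Σ lx·mx = 1.272 → 1.27

1.27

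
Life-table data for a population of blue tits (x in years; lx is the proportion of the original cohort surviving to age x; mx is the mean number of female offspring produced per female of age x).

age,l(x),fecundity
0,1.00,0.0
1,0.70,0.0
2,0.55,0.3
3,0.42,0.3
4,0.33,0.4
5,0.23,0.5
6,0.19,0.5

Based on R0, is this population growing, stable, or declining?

declining

R0 = Σ lx·mx = 0 + 0 + 0.165 + 0.126 + 0.132 + 0.115 + 0.095 = 0.633
R0 < 1, so the population is declining.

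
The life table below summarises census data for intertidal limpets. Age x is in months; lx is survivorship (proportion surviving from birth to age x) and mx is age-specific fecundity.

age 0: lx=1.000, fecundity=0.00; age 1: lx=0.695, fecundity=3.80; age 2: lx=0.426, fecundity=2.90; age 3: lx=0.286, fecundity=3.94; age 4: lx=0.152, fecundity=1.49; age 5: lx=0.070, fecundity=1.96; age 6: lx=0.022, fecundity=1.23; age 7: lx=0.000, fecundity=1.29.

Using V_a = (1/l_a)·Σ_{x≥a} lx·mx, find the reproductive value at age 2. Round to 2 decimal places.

lx·mx for x ≥ 2: 1.2354, 1.12684, 0.22648, 0.1372, 0.02706, 0 → sum = 2.75298
V_2 = 2.75298 / l_2 = 2.75298 / 0.426 = 6.462394… → 6.46

6.46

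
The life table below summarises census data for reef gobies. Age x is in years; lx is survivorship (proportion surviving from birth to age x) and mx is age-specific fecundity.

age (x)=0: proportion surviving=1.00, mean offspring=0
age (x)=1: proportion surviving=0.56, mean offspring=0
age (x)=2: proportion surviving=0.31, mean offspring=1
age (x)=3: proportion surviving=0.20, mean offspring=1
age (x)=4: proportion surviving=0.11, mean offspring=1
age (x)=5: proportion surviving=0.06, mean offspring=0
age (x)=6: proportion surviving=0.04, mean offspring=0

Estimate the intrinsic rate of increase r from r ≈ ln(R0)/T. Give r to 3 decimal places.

R0 = Σ lx·mx = 0 + 0 + 0.31 + 0.2 + 0.11 + 0 + 0 = 0.62
Σ x·lx·mx = 1.66; T = 1.66/0.62 = 2.67742…
r ≈ ln(R0)/T = ln(0.62)/2.67742… = -0.17854… → -0.179

-0.179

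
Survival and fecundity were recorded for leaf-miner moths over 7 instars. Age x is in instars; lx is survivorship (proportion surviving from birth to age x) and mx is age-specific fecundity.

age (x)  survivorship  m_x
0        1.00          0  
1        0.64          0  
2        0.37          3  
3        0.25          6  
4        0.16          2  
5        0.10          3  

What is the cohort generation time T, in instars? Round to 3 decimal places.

2.941

lx·mx: 0, 0, 1.11, 1.5, 0.32, 0.3 → R0 = 3.23
x·lx·mx: 0, 0, 2.22, 4.5, 1.28, 1.5 → Σ = 9.5
T = 9.5 / 3.23 = 2.941176… → 2.941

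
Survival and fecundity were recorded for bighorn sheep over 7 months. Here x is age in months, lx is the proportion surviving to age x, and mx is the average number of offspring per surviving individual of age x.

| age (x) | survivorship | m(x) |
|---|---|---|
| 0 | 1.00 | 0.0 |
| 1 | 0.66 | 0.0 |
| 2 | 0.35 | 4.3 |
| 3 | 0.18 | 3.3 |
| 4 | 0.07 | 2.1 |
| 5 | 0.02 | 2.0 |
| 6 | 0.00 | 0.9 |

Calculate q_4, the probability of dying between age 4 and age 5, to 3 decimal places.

0.714

q_4 = (l_4 − l_5) / l_4 = (0.07 − 0.02) / 0.07
     = 0.05 / 0.07 = 0.714286… → 0.714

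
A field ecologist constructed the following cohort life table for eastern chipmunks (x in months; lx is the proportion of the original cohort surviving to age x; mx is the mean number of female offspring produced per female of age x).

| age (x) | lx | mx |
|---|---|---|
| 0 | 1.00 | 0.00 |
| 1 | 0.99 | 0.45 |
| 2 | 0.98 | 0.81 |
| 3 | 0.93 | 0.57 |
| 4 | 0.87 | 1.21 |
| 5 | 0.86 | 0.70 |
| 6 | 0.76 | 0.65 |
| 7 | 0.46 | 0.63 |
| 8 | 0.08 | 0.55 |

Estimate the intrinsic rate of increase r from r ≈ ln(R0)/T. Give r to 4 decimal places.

0.3801

R0 = Σ lx·mx = 0 + 0.4455 + 0.7938 + 0.5301 + 1.0527 + 0.602 + 0.494 + 0.2898 + 0.044 = 4.2519
Σ x·lx·mx = 16.1888; T = 16.1888/4.2519 = 3.80743…
r ≈ ln(R0)/T = ln(4.2519)/3.80743… = 0.380143… → 0.3801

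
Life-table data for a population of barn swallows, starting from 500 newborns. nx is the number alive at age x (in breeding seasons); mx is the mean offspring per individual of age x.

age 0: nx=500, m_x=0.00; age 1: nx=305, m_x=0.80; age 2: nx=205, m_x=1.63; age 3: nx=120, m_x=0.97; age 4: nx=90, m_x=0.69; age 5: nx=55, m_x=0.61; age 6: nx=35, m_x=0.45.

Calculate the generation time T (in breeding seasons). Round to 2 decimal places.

lx = nx/n0 = nx/500: 1, 0.61, 0.41, 0.24, 0.18, 0.11, 0.07
lx·mx: 0, 0.488, 0.6683, 0.2328, 0.1242, 0.0671, 0.0315 → R0 = 1.6119
x·lx·mx: 0, 0.488, 1.3366, 0.6984, 0.4968, 0.3355, 0.189 → Σ = 3.5443
T = 3.5443 / 1.6119 = 2.198834… → 2.20

2.20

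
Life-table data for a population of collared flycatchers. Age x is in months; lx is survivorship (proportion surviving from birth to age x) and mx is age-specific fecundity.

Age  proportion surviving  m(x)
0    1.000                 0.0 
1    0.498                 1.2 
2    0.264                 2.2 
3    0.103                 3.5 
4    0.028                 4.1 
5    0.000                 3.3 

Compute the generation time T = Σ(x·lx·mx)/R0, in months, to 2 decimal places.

lx·mx: 0, 0.5976, 0.5808, 0.3605, 0.1148, 0 → R0 = 1.6537
x·lx·mx: 0, 0.5976, 1.1616, 1.0815, 0.4592, 0 → Σ = 3.2999
T = 3.2999 / 1.6537 = 1.995465… → 2.00

2.00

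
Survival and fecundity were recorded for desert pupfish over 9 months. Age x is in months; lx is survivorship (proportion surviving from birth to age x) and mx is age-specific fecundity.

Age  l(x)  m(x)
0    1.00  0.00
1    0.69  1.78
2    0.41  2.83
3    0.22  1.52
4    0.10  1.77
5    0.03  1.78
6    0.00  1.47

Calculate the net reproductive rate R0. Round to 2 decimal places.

lx·mx by age: 0, 1.2282, 1.1603, 0.3344, 0.177, 0.0534, 0
R0 = Σ lx·mx = 2.9533 → 2.95

2.95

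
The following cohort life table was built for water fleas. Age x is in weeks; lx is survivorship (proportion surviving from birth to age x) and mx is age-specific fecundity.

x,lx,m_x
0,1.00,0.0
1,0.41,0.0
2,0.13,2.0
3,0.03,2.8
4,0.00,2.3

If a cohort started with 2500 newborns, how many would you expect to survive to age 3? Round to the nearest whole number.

75

Expected survivors = N0 · l_3 = 2500 × 0.03 = 75 → 75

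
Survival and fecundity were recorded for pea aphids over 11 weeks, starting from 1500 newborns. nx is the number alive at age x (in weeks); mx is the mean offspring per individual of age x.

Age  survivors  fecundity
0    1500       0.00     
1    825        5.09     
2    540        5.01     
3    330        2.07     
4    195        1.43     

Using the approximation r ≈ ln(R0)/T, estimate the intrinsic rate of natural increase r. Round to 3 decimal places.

lx = nx/n0 = nx/1500: 1, 0.55, 0.36, 0.22, 0.13
R0 = Σ lx·mx = 0 + 2.7995 + 1.8036 + 0.4554 + 0.1859 = 5.2444
Σ x·lx·mx = 8.5165; T = 8.5165/5.2444 = 1.62392…
r ≈ ln(R0)/T = ln(5.2444)/1.62392… = 1.02047… → 1.020

1.020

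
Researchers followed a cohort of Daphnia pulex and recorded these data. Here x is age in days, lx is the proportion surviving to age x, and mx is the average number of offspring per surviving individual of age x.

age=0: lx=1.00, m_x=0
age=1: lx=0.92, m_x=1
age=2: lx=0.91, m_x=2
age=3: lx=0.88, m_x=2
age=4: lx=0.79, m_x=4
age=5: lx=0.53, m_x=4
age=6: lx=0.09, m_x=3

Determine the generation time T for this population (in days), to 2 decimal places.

3.45

lx·mx: 0, 0.92, 1.82, 1.76, 3.16, 2.12, 0.27 → R0 = 10.05
x·lx·mx: 0, 0.92, 3.64, 5.28, 12.64, 10.6, 1.62 → Σ = 34.7
T = 34.7 / 10.05 = 3.452736… → 3.45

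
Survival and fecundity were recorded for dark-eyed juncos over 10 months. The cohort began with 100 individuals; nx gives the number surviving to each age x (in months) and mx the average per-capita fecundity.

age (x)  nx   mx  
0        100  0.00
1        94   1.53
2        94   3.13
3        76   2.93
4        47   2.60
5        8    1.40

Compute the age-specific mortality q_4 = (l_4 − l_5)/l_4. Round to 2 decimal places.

0.83

lx = nx/n0 = nx/100: 1, 0.94, 0.94, 0.76, 0.47, 0.08
q_4 = (l_4 − l_5) / l_4 = (0.47 − 0.08) / 0.47
     = 0.39 / 0.47 = 0.829787… → 0.83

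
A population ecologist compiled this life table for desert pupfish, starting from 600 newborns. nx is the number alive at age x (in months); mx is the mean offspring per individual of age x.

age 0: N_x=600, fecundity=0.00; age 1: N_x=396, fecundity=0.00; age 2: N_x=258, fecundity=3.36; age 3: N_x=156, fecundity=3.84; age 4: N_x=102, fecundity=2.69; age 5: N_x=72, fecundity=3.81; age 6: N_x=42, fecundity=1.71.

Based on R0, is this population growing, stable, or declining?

lx = nx/n0 = nx/600: 1, 0.66, 0.43, 0.26, 0.17, 0.12, 0.07
R0 = Σ lx·mx = 0 + 0 + 1.4448 + 0.9984 + 0.4573 + 0.4572 + 0.1197 = 3.4774
R0 > 1, so the population is growing.

growing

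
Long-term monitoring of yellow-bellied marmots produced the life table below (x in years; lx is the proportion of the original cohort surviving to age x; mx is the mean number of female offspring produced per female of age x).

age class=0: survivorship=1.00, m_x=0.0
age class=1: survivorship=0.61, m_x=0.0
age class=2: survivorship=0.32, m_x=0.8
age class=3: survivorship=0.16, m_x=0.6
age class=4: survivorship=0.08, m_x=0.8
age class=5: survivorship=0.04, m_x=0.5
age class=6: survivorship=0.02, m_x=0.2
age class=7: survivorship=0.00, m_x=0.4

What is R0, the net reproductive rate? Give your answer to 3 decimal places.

lx·mx by age: 0, 0, 0.256, 0.096, 0.064, 0.02, 0.004, 0
R0 = Σ lx·mx = 0.44 → 0.440

0.440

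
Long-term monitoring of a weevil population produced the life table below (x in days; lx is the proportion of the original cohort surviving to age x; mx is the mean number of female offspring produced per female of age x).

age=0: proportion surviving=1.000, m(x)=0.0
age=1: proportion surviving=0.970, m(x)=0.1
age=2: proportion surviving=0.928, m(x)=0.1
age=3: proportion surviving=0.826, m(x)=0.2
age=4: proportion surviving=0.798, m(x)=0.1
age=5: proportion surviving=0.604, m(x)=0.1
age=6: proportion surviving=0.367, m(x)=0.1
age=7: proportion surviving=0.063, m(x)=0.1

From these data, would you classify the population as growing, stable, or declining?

R0 = Σ lx·mx = 0 + 0.097 + 0.0928 + 0.1652 + 0.0798 + 0.0604 + 0.0367 + 0.0063 = 0.5382
R0 < 1, so the population is declining.

declining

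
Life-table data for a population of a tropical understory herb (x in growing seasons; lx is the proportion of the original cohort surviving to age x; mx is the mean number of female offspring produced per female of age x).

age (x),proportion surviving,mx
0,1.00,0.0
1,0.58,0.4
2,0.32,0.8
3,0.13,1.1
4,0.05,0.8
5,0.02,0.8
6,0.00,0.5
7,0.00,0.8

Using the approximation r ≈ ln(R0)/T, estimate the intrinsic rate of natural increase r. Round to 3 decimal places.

-0.183

R0 = Σ lx·mx = 0 + 0.232 + 0.256 + 0.143 + 0.04 + 0.016 + 0 + 0 = 0.687
Σ x·lx·mx = 1.413; T = 1.413/0.687 = 2.05677…
r ≈ ln(R0)/T = ln(0.687)/2.05677… = -0.18253… → -0.183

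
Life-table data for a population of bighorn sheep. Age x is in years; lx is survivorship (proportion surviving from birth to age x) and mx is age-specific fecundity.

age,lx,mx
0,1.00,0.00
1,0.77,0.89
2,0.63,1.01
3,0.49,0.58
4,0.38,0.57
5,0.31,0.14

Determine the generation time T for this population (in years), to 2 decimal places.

lx·mx: 0, 0.6853, 0.6363, 0.2842, 0.2166, 0.0434 → R0 = 1.8658
x·lx·mx: 0, 0.6853, 1.2726, 0.8526, 0.8664, 0.217 → Σ = 3.8939
T = 3.8939 / 1.8658 = 2.086987… → 2.09

2.09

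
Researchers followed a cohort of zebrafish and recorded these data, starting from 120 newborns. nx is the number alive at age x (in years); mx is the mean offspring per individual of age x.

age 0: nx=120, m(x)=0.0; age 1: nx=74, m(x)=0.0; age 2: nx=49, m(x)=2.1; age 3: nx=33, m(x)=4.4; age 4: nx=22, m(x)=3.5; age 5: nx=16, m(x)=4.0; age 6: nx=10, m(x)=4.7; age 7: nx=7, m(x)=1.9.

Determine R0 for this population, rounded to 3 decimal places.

lx = nx/n0 = nx/120: 1, 0.61667…, 0.40833…, 0.275, 0.18333…, 0.13333…, 0.08333…, 0.05833…
lx·mx by age: 0, 0, 0.8575…, 1.21, 0.641667…, 0.533333…, 0.391667…, 0.110833…
R0 = Σ lx·mx = 3.745… → 3.745

3.745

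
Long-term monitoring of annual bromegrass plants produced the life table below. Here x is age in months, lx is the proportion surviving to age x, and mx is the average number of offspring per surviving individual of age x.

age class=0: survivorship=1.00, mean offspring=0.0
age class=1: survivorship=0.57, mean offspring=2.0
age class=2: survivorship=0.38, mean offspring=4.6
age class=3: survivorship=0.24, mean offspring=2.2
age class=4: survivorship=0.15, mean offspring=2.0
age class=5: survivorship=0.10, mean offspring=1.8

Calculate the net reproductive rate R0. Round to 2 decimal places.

lx·mx by age: 0, 1.14, 1.748, 0.528, 0.3, 0.18
R0 = Σ lx·mx = 3.896 → 3.90

3.90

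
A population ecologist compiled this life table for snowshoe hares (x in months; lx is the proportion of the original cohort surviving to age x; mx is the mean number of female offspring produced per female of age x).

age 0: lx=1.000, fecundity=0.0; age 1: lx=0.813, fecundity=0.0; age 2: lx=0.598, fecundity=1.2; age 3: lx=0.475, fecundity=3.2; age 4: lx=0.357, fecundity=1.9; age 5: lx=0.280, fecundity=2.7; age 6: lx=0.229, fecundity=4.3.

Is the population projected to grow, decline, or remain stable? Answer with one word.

R0 = Σ lx·mx = 0 + 0 + 0.7176 + 1.52 + 0.6783 + 0.756 + 0.9847 = 4.6566
R0 > 1, so the population is growing.

growing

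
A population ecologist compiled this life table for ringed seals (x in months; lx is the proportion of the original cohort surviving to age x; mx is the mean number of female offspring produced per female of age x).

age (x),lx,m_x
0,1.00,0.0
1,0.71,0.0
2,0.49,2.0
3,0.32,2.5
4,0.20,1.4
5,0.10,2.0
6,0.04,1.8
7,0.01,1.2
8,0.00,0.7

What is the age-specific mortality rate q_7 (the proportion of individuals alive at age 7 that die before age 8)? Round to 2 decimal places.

1.00

q_7 = (l_7 − l_8) / l_7 = (0.01 − 0) / 0.01
     = 0.01 / 0.01 = 1 → 1.00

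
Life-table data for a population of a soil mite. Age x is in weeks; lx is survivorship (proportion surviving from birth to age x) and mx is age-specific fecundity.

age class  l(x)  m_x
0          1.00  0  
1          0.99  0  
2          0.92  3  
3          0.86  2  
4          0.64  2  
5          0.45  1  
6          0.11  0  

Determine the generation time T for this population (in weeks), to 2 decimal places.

lx·mx: 0, 0, 2.76, 1.72, 1.28, 0.45, 0 → R0 = 6.21
x·lx·mx: 0, 0, 5.52, 5.16, 5.12, 2.25, 0 → Σ = 18.05
T = 18.05 / 6.21 = 2.906602… → 2.91

2.91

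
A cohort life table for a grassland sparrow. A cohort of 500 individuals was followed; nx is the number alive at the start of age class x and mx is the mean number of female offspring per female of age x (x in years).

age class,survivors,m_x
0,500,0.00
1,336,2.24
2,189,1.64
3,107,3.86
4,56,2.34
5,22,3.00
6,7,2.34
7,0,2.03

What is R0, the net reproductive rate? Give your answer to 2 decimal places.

3.38

lx = nx/n0 = nx/500: 1, 0.672, 0.378, 0.214, 0.112, 0.044, 0.014, 0
lx·mx by age: 0, 1.50528, 0.61992, 0.82604, 0.26208, 0.132, 0.03276, 0
R0 = Σ lx·mx = 3.37808 → 3.38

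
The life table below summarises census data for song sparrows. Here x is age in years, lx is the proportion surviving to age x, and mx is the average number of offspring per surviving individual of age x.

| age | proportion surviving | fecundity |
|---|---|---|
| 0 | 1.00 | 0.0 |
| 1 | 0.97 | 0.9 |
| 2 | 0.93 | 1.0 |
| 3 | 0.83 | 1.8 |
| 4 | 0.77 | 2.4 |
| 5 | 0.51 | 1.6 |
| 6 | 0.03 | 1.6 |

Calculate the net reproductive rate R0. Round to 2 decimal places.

6.01

lx·mx by age: 0, 0.873, 0.93, 1.494, 1.848, 0.816, 0.048
R0 = Σ lx·mx = 6.009 → 6.01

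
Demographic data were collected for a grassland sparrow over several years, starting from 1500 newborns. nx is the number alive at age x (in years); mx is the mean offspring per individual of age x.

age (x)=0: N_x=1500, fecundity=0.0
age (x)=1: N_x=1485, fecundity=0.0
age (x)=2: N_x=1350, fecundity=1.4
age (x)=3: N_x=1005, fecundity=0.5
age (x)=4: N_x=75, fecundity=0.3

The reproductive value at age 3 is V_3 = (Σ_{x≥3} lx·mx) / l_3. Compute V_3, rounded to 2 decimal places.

lx = nx/n0 = nx/1500: 1, 0.99, 0.9, 0.67, 0.05
lx·mx for x ≥ 3: 0.335, 0.015 → sum = 0.35
V_3 = 0.35 / l_3 = 0.35 / 0.67 = 0.522388… → 0.52

0.52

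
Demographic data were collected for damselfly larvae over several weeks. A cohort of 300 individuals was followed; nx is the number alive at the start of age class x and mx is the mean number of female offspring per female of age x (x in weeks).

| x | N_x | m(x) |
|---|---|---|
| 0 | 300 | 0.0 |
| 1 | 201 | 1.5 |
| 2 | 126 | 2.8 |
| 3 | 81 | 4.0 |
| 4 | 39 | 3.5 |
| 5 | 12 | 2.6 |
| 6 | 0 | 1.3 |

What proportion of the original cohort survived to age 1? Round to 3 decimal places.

0.670

l_1 = n_1/n_0 = 201/300 = 0.67 → 0.670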